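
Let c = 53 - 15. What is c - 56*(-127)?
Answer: 7150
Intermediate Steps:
c = 38
c - 56*(-127) = 38 - 56*(-127) = 38 + 7112 = 7150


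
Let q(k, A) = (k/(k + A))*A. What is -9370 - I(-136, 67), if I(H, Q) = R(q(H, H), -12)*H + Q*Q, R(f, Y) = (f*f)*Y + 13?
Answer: -7558459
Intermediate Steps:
q(k, A) = A*k/(A + k) (q(k, A) = (k/(A + k))*A = A*k/(A + k))
R(f, Y) = 13 + Y*f² (R(f, Y) = f²*Y + 13 = Y*f² + 13 = 13 + Y*f²)
I(H, Q) = Q² + H*(13 - 3*H²) (I(H, Q) = (13 - 12*H⁴/(H + H)²)*H + Q*Q = (13 - 12*H²/4)*H + Q² = (13 - 3*H²)*H + Q² = H*(13 - 3*H²) + Q² = Q² + H*(13 - 3*H²))
-9370 - I(-136, 67) = -9370 - (67² - 1*(-136)*(-13 + 3*(-136)²)) = -9370 - (4489 - 1*(-136)*(-13 + 3*18496)) = -9370 - (4489 - 1*(-136)*(-13 + 55488)) = -9370 - (4489 - 1*(-136)*55475) = -9370 - (4489 + 7544600) = -9370 - 1*7549089 = -9370 - 7549089 = -7558459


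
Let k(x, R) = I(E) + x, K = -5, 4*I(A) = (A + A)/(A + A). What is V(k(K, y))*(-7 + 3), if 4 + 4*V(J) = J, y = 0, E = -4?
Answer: 35/4 ≈ 8.7500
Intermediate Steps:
I(A) = 1/4 (I(A) = ((A + A)/(A + A))/4 = ((2*A)/((2*A)))/4 = ((2*A)*(1/(2*A)))/4 = (1/4)*1 = 1/4)
k(x, R) = 1/4 + x
V(J) = -1 + J/4
V(k(K, y))*(-7 + 3) = (-1 + (1/4 - 5)/4)*(-7 + 3) = (-1 + (1/4)*(-19/4))*(-4) = (-1 - 19/16)*(-4) = -35/16*(-4) = 35/4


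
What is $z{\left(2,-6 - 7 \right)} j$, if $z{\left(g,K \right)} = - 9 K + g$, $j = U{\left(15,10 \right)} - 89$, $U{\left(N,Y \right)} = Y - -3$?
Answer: $-9044$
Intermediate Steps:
$U{\left(N,Y \right)} = 3 + Y$ ($U{\left(N,Y \right)} = Y + 3 = 3 + Y$)
$j = -76$ ($j = \left(3 + 10\right) - 89 = 13 - 89 = -76$)
$z{\left(g,K \right)} = g - 9 K$
$z{\left(2,-6 - 7 \right)} j = \left(2 - 9 \left(-6 - 7\right)\right) \left(-76\right) = \left(2 - -117\right) \left(-76\right) = \left(2 + 117\right) \left(-76\right) = 119 \left(-76\right) = -9044$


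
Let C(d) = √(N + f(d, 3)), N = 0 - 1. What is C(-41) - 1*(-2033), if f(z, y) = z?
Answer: 2033 + I*√42 ≈ 2033.0 + 6.4807*I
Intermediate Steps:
N = -1
C(d) = √(-1 + d)
C(-41) - 1*(-2033) = √(-1 - 41) - 1*(-2033) = √(-42) + 2033 = I*√42 + 2033 = 2033 + I*√42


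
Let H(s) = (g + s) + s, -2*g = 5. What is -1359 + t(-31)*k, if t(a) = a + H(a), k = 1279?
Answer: -247007/2 ≈ -1.2350e+5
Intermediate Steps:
g = -5/2 (g = -½*5 = -5/2 ≈ -2.5000)
H(s) = -5/2 + 2*s (H(s) = (-5/2 + s) + s = -5/2 + 2*s)
t(a) = -5/2 + 3*a (t(a) = a + (-5/2 + 2*a) = -5/2 + 3*a)
-1359 + t(-31)*k = -1359 + (-5/2 + 3*(-31))*1279 = -1359 + (-5/2 - 93)*1279 = -1359 - 191/2*1279 = -1359 - 244289/2 = -247007/2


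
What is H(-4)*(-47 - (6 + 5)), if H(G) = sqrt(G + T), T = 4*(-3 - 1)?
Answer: -116*I*sqrt(5) ≈ -259.38*I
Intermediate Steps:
T = -16 (T = 4*(-4) = -16)
H(G) = sqrt(-16 + G) (H(G) = sqrt(G - 16) = sqrt(-16 + G))
H(-4)*(-47 - (6 + 5)) = sqrt(-16 - 4)*(-47 - (6 + 5)) = sqrt(-20)*(-47 - 1*11) = (2*I*sqrt(5))*(-47 - 11) = (2*I*sqrt(5))*(-58) = -116*I*sqrt(5)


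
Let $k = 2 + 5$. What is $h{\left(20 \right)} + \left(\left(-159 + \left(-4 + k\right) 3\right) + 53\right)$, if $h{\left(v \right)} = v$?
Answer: $-77$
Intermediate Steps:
$k = 7$
$h{\left(20 \right)} + \left(\left(-159 + \left(-4 + k\right) 3\right) + 53\right) = 20 + \left(\left(-159 + \left(-4 + 7\right) 3\right) + 53\right) = 20 + \left(\left(-159 + 3 \cdot 3\right) + 53\right) = 20 + \left(\left(-159 + 9\right) + 53\right) = 20 + \left(-150 + 53\right) = 20 - 97 = -77$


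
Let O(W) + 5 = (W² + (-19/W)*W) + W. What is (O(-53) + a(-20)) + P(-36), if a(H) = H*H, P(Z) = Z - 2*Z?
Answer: 3168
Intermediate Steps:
O(W) = -24 + W + W² (O(W) = -5 + ((W² + (-19/W)*W) + W) = -5 + ((W² - 19) + W) = -5 + ((-19 + W²) + W) = -5 + (-19 + W + W²) = -24 + W + W²)
P(Z) = -Z
a(H) = H²
(O(-53) + a(-20)) + P(-36) = ((-24 - 53 + (-53)²) + (-20)²) - 1*(-36) = ((-24 - 53 + 2809) + 400) + 36 = (2732 + 400) + 36 = 3132 + 36 = 3168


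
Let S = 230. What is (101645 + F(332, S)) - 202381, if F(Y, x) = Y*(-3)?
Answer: -101732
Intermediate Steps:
F(Y, x) = -3*Y
(101645 + F(332, S)) - 202381 = (101645 - 3*332) - 202381 = (101645 - 996) - 202381 = 100649 - 202381 = -101732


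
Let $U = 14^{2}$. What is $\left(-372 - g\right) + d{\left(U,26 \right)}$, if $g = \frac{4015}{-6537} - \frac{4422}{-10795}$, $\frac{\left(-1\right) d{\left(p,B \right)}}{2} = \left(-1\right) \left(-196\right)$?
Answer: $- \frac{53898687749}{70566915} \approx -763.79$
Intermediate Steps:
$U = 196$
$d{\left(p,B \right)} = -392$ ($d{\left(p,B \right)} = - 2 \left(\left(-1\right) \left(-196\right)\right) = \left(-2\right) 196 = -392$)
$g = - \frac{14435311}{70566915}$ ($g = 4015 \left(- \frac{1}{6537}\right) - - \frac{4422}{10795} = - \frac{4015}{6537} + \frac{4422}{10795} = - \frac{14435311}{70566915} \approx -0.20456$)
$\left(-372 - g\right) + d{\left(U,26 \right)} = \left(-372 - - \frac{14435311}{70566915}\right) - 392 = \left(-372 + \frac{14435311}{70566915}\right) - 392 = - \frac{26236457069}{70566915} - 392 = - \frac{53898687749}{70566915}$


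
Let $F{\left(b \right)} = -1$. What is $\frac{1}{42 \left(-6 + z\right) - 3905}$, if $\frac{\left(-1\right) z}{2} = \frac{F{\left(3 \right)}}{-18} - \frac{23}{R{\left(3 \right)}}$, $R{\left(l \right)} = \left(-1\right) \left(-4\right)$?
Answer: $- \frac{3}{11036} \approx -0.00027184$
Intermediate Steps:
$R{\left(l \right)} = 4$
$z = \frac{205}{18}$ ($z = - 2 \left(- \frac{1}{-18} - \frac{23}{4}\right) = - 2 \left(\left(-1\right) \left(- \frac{1}{18}\right) - \frac{23}{4}\right) = - 2 \left(\frac{1}{18} - \frac{23}{4}\right) = \left(-2\right) \left(- \frac{205}{36}\right) = \frac{205}{18} \approx 11.389$)
$\frac{1}{42 \left(-6 + z\right) - 3905} = \frac{1}{42 \left(-6 + \frac{205}{18}\right) - 3905} = \frac{1}{42 \cdot \frac{97}{18} - 3905} = \frac{1}{\frac{679}{3} - 3905} = \frac{1}{- \frac{11036}{3}} = - \frac{3}{11036}$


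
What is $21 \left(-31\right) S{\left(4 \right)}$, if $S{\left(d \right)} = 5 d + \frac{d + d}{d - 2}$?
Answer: $-15624$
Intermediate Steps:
$S{\left(d \right)} = 5 d + \frac{2 d}{-2 + d}$
$21 \left(-31\right) S{\left(4 \right)} = 21 \left(-31\right) \frac{4 \left(-8 + 5 \cdot 4\right)}{-2 + 4} = - 651 \frac{4 \left(-8 + 20\right)}{2} = - 651 \cdot 4 \cdot \frac{1}{2} \cdot 12 = \left(-651\right) 24 = -15624$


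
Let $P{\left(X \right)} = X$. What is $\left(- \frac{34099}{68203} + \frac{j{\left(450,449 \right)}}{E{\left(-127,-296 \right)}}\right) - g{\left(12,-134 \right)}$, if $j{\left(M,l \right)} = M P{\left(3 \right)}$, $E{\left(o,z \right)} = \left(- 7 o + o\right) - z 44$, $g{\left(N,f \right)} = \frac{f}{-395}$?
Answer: $- \frac{137654435276}{185698695205} \approx -0.74128$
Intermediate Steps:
$g{\left(N,f \right)} = - \frac{f}{395}$ ($g{\left(N,f \right)} = f \left(- \frac{1}{395}\right) = - \frac{f}{395}$)
$E{\left(o,z \right)} = - 44 z - 6 o$ ($E{\left(o,z \right)} = - 6 o - 44 z = - 44 z - 6 o$)
$j{\left(M,l \right)} = 3 M$ ($j{\left(M,l \right)} = M 3 = 3 M$)
$\left(- \frac{34099}{68203} + \frac{j{\left(450,449 \right)}}{E{\left(-127,-296 \right)}}\right) - g{\left(12,-134 \right)} = \left(- \frac{34099}{68203} + \frac{3 \cdot 450}{\left(-44\right) \left(-296\right) - -762}\right) - \left(- \frac{1}{395}\right) \left(-134\right) = \left(\left(-34099\right) \frac{1}{68203} + \frac{1350}{13024 + 762}\right) - \frac{134}{395} = \left(- \frac{34099}{68203} + \frac{1350}{13786}\right) - \frac{134}{395} = \left(- \frac{34099}{68203} + 1350 \cdot \frac{1}{13786}\right) - \frac{134}{395} = \left(- \frac{34099}{68203} + \frac{675}{6893}\right) - \frac{134}{395} = - \frac{189007382}{470123279} - \frac{134}{395} = - \frac{137654435276}{185698695205}$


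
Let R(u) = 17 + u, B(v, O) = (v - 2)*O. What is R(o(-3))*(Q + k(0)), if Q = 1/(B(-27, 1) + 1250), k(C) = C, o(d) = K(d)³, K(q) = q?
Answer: -10/1221 ≈ -0.0081900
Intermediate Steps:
B(v, O) = O*(-2 + v) (B(v, O) = (-2 + v)*O = O*(-2 + v))
o(d) = d³
Q = 1/1221 (Q = 1/(1*(-2 - 27) + 1250) = 1/(1*(-29) + 1250) = 1/(-29 + 1250) = 1/1221 ≈ 0.00081900)
R(o(-3))*(Q + k(0)) = (17 + (-3)³)*(1/1221 + 0) = (17 - 27)*(1/1221) = -10*1/1221 = -10/1221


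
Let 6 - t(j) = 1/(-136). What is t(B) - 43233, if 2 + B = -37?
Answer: -5878871/136 ≈ -43227.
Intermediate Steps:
B = -39 (B = -2 - 37 = -39)
t(j) = 817/136 (t(j) = 6 - 1/(-136) = 6 - 1*(-1/136) = 6 + 1/136 = 817/136)
t(B) - 43233 = 817/136 - 43233 = -5878871/136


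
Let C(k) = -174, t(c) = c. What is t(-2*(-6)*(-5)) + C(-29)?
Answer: -234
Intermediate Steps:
t(-2*(-6)*(-5)) + C(-29) = -2*(-6)*(-5) - 174 = 12*(-5) - 174 = -60 - 174 = -234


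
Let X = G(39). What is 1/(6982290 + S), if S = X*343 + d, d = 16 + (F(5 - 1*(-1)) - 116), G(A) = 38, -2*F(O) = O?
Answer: 1/6995221 ≈ 1.4295e-7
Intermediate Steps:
F(O) = -O/2
X = 38
d = -103 (d = 16 + (-(5 - 1*(-1))/2 - 116) = 16 + (-(5 + 1)/2 - 116) = 16 + (-½*6 - 116) = 16 + (-3 - 116) = 16 - 119 = -103)
S = 12931 (S = 38*343 - 103 = 13034 - 103 = 12931)
1/(6982290 + S) = 1/(6982290 + 12931) = 1/6995221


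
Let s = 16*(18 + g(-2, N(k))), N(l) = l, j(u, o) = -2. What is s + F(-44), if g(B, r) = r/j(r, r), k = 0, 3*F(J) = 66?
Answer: 310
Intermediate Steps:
F(J) = 22 (F(J) = (⅓)*66 = 22)
g(B, r) = -r/2 (g(B, r) = r/(-2) = r*(-½) = -r/2)
s = 288 (s = 16*(18 - ½*0) = 16*(18 + 0) = 16*18 = 288)
s + F(-44) = 288 + 22 = 310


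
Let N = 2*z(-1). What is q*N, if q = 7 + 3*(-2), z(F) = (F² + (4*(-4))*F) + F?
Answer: 32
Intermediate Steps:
z(F) = F² - 15*F (z(F) = (F² - 16*F) + F = F² - 15*F)
q = 1 (q = 7 - 6 = 1)
N = 32 (N = 2*(-(-15 - 1)) = 2*(-1*(-16)) = 2*16 = 32)
q*N = 1*32 = 32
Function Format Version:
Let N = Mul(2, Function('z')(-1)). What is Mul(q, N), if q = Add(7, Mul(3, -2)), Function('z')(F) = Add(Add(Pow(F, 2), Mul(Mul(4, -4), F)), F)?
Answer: 32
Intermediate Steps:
Function('z')(F) = Add(Pow(F, 2), Mul(-15, F)) (Function('z')(F) = Add(Add(Pow(F, 2), Mul(-16, F)), F) = Add(Pow(F, 2), Mul(-15, F)))
q = 1 (q = Add(7, -6) = 1)
N = 32 (N = Mul(2, Mul(-1, Add(-15, -1))) = Mul(2, Mul(-1, -16)) = Mul(2, 16) = 32)
Mul(q, N) = Mul(1, 32) = 32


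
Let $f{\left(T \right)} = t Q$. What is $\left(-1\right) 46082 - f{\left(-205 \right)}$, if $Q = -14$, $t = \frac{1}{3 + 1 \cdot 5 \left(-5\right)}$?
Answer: $- \frac{506909}{11} \approx -46083.0$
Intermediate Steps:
$t = - \frac{1}{22}$ ($t = \frac{1}{3 + 5 \left(-5\right)} = \frac{1}{3 - 25} = \frac{1}{-22} = - \frac{1}{22} \approx -0.045455$)
$f{\left(T \right)} = \frac{7}{11}$ ($f{\left(T \right)} = \left(- \frac{1}{22}\right) \left(-14\right) = \frac{7}{11}$)
$\left(-1\right) 46082 - f{\left(-205 \right)} = \left(-1\right) 46082 - \frac{7}{11} = -46082 - \frac{7}{11} = - \frac{506909}{11}$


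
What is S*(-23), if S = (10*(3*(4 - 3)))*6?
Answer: -4140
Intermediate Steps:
S = 180 (S = (10*(3*1))*6 = (10*3)*6 = 30*6 = 180)
S*(-23) = 180*(-23) = -4140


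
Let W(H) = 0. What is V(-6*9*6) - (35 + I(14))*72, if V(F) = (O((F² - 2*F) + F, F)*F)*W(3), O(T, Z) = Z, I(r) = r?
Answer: -3528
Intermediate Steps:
V(F) = 0 (V(F) = (F*F)*0 = F²*0 = 0)
V(-6*9*6) - (35 + I(14))*72 = 0 - (35 + 14)*72 = 0 - 49*72 = 0 - 1*3528 = 0 - 3528 = -3528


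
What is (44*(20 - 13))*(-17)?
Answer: -5236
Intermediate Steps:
(44*(20 - 13))*(-17) = (44*7)*(-17) = 308*(-17) = -5236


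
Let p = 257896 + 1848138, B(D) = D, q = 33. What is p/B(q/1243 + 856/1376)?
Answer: 5847553832/1801 ≈ 3.2468e+6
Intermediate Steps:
p = 2106034
p/B(q/1243 + 856/1376) = 2106034/(33/1243 + 856/1376) = 2106034/(33*(1/1243) + 856*(1/1376)) = 2106034/(3/113 + 107/172) = 2106034/(12607/19436) = 2106034*(19436/12607) = 5847553832/1801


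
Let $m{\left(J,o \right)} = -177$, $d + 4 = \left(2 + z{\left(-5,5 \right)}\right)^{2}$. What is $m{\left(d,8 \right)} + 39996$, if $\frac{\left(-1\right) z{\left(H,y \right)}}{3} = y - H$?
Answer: $39819$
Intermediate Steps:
$z{\left(H,y \right)} = - 3 y + 3 H$ ($z{\left(H,y \right)} = - 3 \left(y - H\right) = - 3 y + 3 H$)
$d = 780$ ($d = -4 + \left(2 + \left(\left(-3\right) 5 + 3 \left(-5\right)\right)\right)^{2} = -4 + \left(2 - 30\right)^{2} = -4 + \left(-28\right)^{2} = -4 + 784 = 780$)
$m{\left(d,8 \right)} + 39996 = -177 + 39996 = 39819$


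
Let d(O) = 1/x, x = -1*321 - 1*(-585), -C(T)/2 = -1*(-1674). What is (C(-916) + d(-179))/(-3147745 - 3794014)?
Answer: 883871/1832624376 ≈ 0.00048230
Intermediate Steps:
C(T) = -3348 (C(T) = -(-2)*(-1674) = -2*1674 = -3348)
x = 264 (x = -321 + 585 = 264)
d(O) = 1/264
(C(-916) + d(-179))/(-3147745 - 3794014) = (-3348 + 1/264)/(-3147745 - 3794014) = -883871/264/(-6941759) = -883871/264*(-1/6941759) = 883871/1832624376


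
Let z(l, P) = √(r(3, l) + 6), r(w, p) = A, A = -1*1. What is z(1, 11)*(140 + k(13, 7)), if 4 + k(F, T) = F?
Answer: 149*√5 ≈ 333.17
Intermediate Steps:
A = -1
k(F, T) = -4 + F
r(w, p) = -1
z(l, P) = √5 (z(l, P) = √(-1 + 6) = √5)
z(1, 11)*(140 + k(13, 7)) = √5*(140 + (-4 + 13)) = √5*(140 + 9) = √5*149 = 149*√5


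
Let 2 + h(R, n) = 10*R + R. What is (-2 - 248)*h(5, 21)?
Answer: -13250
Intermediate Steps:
h(R, n) = -2 + 11*R (h(R, n) = -2 + (10*R + R) = -2 + 11*R)
(-2 - 248)*h(5, 21) = (-2 - 248)*(-2 + 11*5) = -250*(-2 + 55) = -250*53 = -13250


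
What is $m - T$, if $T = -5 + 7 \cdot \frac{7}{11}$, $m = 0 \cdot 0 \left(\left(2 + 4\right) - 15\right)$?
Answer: $\frac{6}{11} \approx 0.54545$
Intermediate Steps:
$m = 0$ ($m = 0 \left(6 - 15\right) = 0 \left(-9\right) = 0$)
$T = - \frac{6}{11}$ ($T = -5 + 7 \cdot 7 \cdot \frac{1}{11} = -5 + 7 \cdot \frac{7}{11} = -5 + \frac{49}{11} = - \frac{6}{11} \approx -0.54545$)
$m - T = 0 - - \frac{6}{11} = 0 + \frac{6}{11} = \frac{6}{11}$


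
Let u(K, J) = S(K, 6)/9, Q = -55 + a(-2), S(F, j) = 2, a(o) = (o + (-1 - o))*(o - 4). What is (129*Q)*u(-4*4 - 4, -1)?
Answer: -4214/3 ≈ -1404.7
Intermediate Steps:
a(o) = 4 - o (a(o) = -(-4 + o) = 4 - o)
Q = -49 (Q = -55 + (4 - 1*(-2)) = -55 + (4 + 2) = -55 + 6 = -49)
u(K, J) = 2/9
(129*Q)*u(-4*4 - 4, -1) = (129*(-49))*(2/9) = -6321*2/9 = -4214/3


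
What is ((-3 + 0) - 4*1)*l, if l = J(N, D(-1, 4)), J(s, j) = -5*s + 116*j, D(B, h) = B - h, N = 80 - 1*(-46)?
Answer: 8470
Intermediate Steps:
N = 126 (N = 80 + 46 = 126)
l = -1210 (l = -5*126 + 116*(-1 - 1*4) = -630 + 116*(-1 - 4) = -630 + 116*(-5) = -630 - 580 = -1210)
((-3 + 0) - 4*1)*l = ((-3 + 0) - 4*1)*(-1210) = (-3 - 4)*(-1210) = -7*(-1210) = 8470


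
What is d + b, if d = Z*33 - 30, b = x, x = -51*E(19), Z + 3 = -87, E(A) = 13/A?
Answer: -57663/19 ≈ -3034.9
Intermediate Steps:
Z = -90 (Z = -3 - 87 = -90)
x = -663/19 ≈ -34.895
b = -663/19 ≈ -34.895
d = -3000 (d = -90*33 - 30 = -2970 - 30 = -3000)
d + b = -3000 - 663/19 = -57663/19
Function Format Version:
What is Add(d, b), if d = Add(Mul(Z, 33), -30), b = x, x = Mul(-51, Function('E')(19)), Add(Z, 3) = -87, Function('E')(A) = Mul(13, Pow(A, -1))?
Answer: Rational(-57663, 19) ≈ -3034.9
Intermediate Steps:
Z = -90 (Z = Add(-3, -87) = -90)
x = Rational(-663, 19) (x = Mul(-51, Mul(13, Pow(19, -1))) = Mul(-51, Mul(13, Rational(1, 19))) = Mul(-51, Rational(13, 19)) = Rational(-663, 19) ≈ -34.895)
b = Rational(-663, 19) ≈ -34.895
d = -3000 (d = Add(Mul(-90, 33), -30) = Add(-2970, -30) = -3000)
Add(d, b) = Add(-3000, Rational(-663, 19)) = Rational(-57663, 19)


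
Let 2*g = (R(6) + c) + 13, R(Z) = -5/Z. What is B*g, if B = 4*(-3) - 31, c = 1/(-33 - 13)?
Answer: -18017/69 ≈ -261.12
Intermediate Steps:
c = -1/46 (c = 1/(-46) = -1/46 ≈ -0.021739)
g = 419/69 (g = ((-5/6 - 1/46) + 13)/2 = (-59/69 + 13)/2 = (1/2)*(838/69) = 419/69 ≈ 6.0725)
B = -43 (B = -12 - 31 = -43)
B*g = -43*419/69 = -18017/69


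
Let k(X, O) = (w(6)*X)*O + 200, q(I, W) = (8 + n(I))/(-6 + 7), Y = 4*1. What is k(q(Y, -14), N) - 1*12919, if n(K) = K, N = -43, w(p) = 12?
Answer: -18911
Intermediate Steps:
Y = 4
q(I, W) = 8 + I (q(I, W) = (8 + I)/(-6 + 7) = (8 + I)/1 = (8 + I)*1 = 8 + I)
k(X, O) = 200 + 12*O*X (k(X, O) = (12*X)*O + 200 = 12*O*X + 200 = 200 + 12*O*X)
k(q(Y, -14), N) - 1*12919 = (200 + 12*(-43)*(8 + 4)) - 1*12919 = (200 + 12*(-43)*12) - 12919 = (200 - 6192) - 12919 = -5992 - 12919 = -18911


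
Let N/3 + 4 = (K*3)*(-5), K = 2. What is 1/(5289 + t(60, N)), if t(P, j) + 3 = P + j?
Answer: 1/5244 ≈ 0.00019069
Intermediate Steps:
N = -102 (N = -12 + 3*((2*3)*(-5)) = -12 + 3*(6*(-5)) = -12 + 3*(-30) = -12 - 90 = -102)
t(P, j) = -3 + P + j (t(P, j) = -3 + (P + j) = -3 + P + j)
1/(5289 + t(60, N)) = 1/(5289 + (-3 + 60 - 102)) = 1/(5289 - 45) = 1/5244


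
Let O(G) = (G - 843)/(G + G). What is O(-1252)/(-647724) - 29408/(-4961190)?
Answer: 2649248214251/447031028123680 ≈ 0.0059263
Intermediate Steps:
O(G) = (-843 + G)/(2*G) (O(G) = (-843 + G)/((2*G)) = (-843 + G)*(1/(2*G)) = (-843 + G)/(2*G))
O(-1252)/(-647724) - 29408/(-4961190) = ((1/2)*(-843 - 1252)/(-1252))/(-647724) - 29408/(-4961190) = ((1/2)*(-1/1252)*(-2095))*(-1/647724) - 29408*(-1/4961190) = (2095/2504)*(-1/647724) + 14704/2480595 = -2095/1621900896 + 14704/2480595 = 2649248214251/447031028123680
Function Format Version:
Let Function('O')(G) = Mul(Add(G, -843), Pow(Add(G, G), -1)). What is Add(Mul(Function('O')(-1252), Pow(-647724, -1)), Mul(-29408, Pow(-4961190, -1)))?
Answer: Rational(2649248214251, 447031028123680) ≈ 0.0059263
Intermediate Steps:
Function('O')(G) = Mul(Rational(1, 2), Pow(G, -1), Add(-843, G)) (Function('O')(G) = Mul(Add(-843, G), Pow(Mul(2, G), -1)) = Mul(Add(-843, G), Mul(Rational(1, 2), Pow(G, -1))) = Mul(Rational(1, 2), Pow(G, -1), Add(-843, G)))
Add(Mul(Function('O')(-1252), Pow(-647724, -1)), Mul(-29408, Pow(-4961190, -1))) = Add(Mul(Mul(Rational(1, 2), Pow(-1252, -1), Add(-843, -1252)), Pow(-647724, -1)), Mul(-29408, Pow(-4961190, -1))) = Add(Mul(Mul(Rational(1, 2), Rational(-1, 1252), -2095), Rational(-1, 647724)), Mul(-29408, Rational(-1, 4961190))) = Add(Mul(Rational(2095, 2504), Rational(-1, 647724)), Rational(14704, 2480595)) = Add(Rational(-2095, 1621900896), Rational(14704, 2480595)) = Rational(2649248214251, 447031028123680)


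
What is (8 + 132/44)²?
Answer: 121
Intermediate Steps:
(8 + 132/44)² = (8 + 132*(1/44))² = (8 + 3)² = 11² = 121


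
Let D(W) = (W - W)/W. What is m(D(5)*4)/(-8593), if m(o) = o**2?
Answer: 0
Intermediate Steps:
D(W) = 0 (D(W) = 0/W = 0)
m(D(5)*4)/(-8593) = (0*4)**2/(-8593) = 0**2*(-1/8593) = 0*(-1/8593) = 0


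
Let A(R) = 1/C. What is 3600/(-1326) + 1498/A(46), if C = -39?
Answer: -12911862/221 ≈ -58425.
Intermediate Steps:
A(R) = -1/39 (A(R) = 1/(-39) = -1/39)
3600/(-1326) + 1498/A(46) = 3600/(-1326) + 1498/(-1/39) = 3600*(-1/1326) + 1498*(-39) = -600/221 - 58422 = -12911862/221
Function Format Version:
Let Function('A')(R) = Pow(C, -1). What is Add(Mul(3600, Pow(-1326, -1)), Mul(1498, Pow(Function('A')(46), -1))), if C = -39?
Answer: Rational(-12911862, 221) ≈ -58425.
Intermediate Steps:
Function('A')(R) = Rational(-1, 39) (Function('A')(R) = Pow(-39, -1) = Rational(-1, 39))
Add(Mul(3600, Pow(-1326, -1)), Mul(1498, Pow(Function('A')(46), -1))) = Add(Mul(3600, Pow(-1326, -1)), Mul(1498, Pow(Rational(-1, 39), -1))) = Add(Mul(3600, Rational(-1, 1326)), Mul(1498, -39)) = Add(Rational(-600, 221), -58422) = Rational(-12911862, 221)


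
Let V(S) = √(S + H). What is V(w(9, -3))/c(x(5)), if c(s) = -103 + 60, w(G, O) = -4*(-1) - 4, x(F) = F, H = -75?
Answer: -5*I*√3/43 ≈ -0.2014*I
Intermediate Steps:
w(G, O) = 0 (w(G, O) = 4 - 4 = 0)
c(s) = -43
V(S) = √(-75 + S) (V(S) = √(S - 75) = √(-75 + S))
V(w(9, -3))/c(x(5)) = √(-75 + 0)/(-43) = √(-75)*(-1/43) = (5*I*√3)*(-1/43) = -5*I*√3/43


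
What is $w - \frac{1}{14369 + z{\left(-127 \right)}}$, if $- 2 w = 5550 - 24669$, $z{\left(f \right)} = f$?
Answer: $\frac{68073199}{7121} \approx 9559.5$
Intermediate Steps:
$w = \frac{19119}{2}$ ($w = - \frac{5550 - 24669}{2} = \left(- \frac{1}{2}\right) \left(-19119\right) = \frac{19119}{2} \approx 9559.5$)
$w - \frac{1}{14369 + z{\left(-127 \right)}} = \frac{19119}{2} - \frac{1}{14369 - 127} = \frac{19119}{2} - \frac{1}{14242} = \frac{68073199}{7121}$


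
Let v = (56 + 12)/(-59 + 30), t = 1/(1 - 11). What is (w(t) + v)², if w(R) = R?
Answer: 502681/84100 ≈ 5.9772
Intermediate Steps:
t = -⅒ (t = 1/(-10) = -⅒ ≈ -0.10000)
v = -68/29 (v = 68/(-29) = 68*(-1/29) = -68/29 ≈ -2.3448)
(w(t) + v)² = (-⅒ - 68/29)² = (-709/290)² = 502681/84100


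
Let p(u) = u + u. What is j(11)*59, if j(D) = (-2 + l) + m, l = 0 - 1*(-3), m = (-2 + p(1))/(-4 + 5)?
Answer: 59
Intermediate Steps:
p(u) = 2*u
m = 0 (m = (-2 + 2*1)/(-4 + 5) = (-2 + 2)/1 = 0*1 = 0)
l = 3 (l = 0 + 3 = 3)
j(D) = 1 (j(D) = (-2 + 3) + 0 = 1 + 0 = 1)
j(11)*59 = 1*59 = 59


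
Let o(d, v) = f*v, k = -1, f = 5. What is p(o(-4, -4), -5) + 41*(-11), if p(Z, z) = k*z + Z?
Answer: -466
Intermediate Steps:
o(d, v) = 5*v
p(Z, z) = Z - z (p(Z, z) = -z + Z = Z - z)
p(o(-4, -4), -5) + 41*(-11) = (5*(-4) - 1*(-5)) + 41*(-11) = (-20 + 5) - 451 = -15 - 451 = -466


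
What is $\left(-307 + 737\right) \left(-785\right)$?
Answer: $-337550$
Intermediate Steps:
$\left(-307 + 737\right) \left(-785\right) = 430 \left(-785\right) = -337550$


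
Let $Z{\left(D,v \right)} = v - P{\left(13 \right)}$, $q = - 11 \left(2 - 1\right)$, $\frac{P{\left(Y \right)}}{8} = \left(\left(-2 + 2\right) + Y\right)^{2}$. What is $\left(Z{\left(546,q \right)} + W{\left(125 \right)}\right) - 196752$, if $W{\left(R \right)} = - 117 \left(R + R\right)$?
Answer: $-227365$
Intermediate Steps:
$W{\left(R \right)} = - 234 R$ ($W{\left(R \right)} = - 117 \cdot 2 R = - 234 R$)
$P{\left(Y \right)} = 8 Y^{2}$ ($P{\left(Y \right)} = 8 \left(\left(-2 + 2\right) + Y\right)^{2} = 8 \left(0 + Y\right)^{2} = 8 Y^{2}$)
$q = -11$ ($q = \left(-11\right) 1 = -11$)
$Z{\left(D,v \right)} = -1352 + v$ ($Z{\left(D,v \right)} = v - 8 \cdot 13^{2} = v - 8 \cdot 169 = v - 1352 = -1352 + v$)
$\left(Z{\left(546,q \right)} + W{\left(125 \right)}\right) - 196752 = \left(\left(-1352 - 11\right) - 29250\right) - 196752 = \left(-1363 - 29250\right) - 196752 = -30613 - 196752 = -227365$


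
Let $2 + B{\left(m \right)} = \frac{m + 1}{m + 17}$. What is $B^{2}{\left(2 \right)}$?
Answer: $\frac{1225}{361} \approx 3.3934$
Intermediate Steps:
$B{\left(m \right)} = -2 + \frac{1 + m}{17 + m}$ ($B{\left(m \right)} = -2 + \frac{m + 1}{m + 17} = -2 + \frac{1 + m}{17 + m}$)
$B^{2}{\left(2 \right)} = \left(\frac{-33 - 2}{17 + 2}\right)^{2} = \left(\frac{-33 - 2}{19}\right)^{2} = \left(\frac{1}{19} \left(-35\right)\right)^{2} = \left(- \frac{35}{19}\right)^{2} = \frac{1225}{361}$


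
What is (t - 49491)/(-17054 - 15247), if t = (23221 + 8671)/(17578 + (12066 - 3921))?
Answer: 1273025101/830878623 ≈ 1.5321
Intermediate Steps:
t = 31892/25723 (t = 31892/(17578 + 8145) = 31892/25723 ≈ 1.2398)
(t - 49491)/(-17054 - 15247) = (31892/25723 - 49491)/(-17054 - 15247) = -1273025101/25723/(-32301) = -1273025101/25723*(-1/32301) = 1273025101/830878623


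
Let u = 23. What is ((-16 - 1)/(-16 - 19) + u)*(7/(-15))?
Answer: -274/25 ≈ -10.960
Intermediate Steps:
((-16 - 1)/(-16 - 19) + u)*(7/(-15)) = ((-16 - 1)/(-16 - 19) + 23)*(7/(-15)) = (-17/(-35) + 23)*(7*(-1/15)) = (-17*(-1/35) + 23)*(-7/15) = (17/35 + 23)*(-7/15) = (822/35)*(-7/15) = -274/25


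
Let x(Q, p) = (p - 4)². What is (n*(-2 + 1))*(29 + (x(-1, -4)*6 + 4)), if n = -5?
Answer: 2085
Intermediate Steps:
x(Q, p) = (-4 + p)²
(n*(-2 + 1))*(29 + (x(-1, -4)*6 + 4)) = (-5*(-2 + 1))*(29 + ((-4 - 4)²*6 + 4)) = (-5*(-1))*(29 + ((-8)²*6 + 4)) = 5*(29 + (64*6 + 4)) = 5*(29 + (384 + 4)) = 5*(29 + 388) = 5*417 = 2085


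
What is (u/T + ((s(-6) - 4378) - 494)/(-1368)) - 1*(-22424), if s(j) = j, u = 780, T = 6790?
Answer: 1157358033/51604 ≈ 22428.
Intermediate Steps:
(u/T + ((s(-6) - 4378) - 494)/(-1368)) - 1*(-22424) = (780/6790 + ((-6 - 4378) - 494)/(-1368)) - 1*(-22424) = (780*(1/6790) + (-4384 - 494)*(-1/1368)) + 22424 = (78/679 - 4878*(-1/1368)) + 22424 = (78/679 + 271/76) + 22424 = 189937/51604 + 22424 = 1157358033/51604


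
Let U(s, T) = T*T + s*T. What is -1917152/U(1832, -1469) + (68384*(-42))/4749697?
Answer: 7574337463328/2532761676159 ≈ 2.9905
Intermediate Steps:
U(s, T) = T² + T*s
-1917152/U(1832, -1469) + (68384*(-42))/4749697 = -1917152*(-1/(1469*(-1469 + 1832))) + (68384*(-42))/4749697 = -1917152/((-1469*363)) - 2872128*1/4749697 = -1917152/(-533247) - 2872128/4749697 = -1917152*(-1/533247) - 2872128/4749697 = 1917152/533247 - 2872128/4749697 = 7574337463328/2532761676159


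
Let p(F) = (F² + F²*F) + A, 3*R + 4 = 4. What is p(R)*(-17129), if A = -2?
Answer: 34258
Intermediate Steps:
R = 0 (R = -4/3 + (⅓)*4 = -4/3 + 4/3 = 0)
p(F) = -2 + F² + F³ (p(F) = (F² + F²*F) - 2 = (F² + F³) - 2 = -2 + F² + F³)
p(R)*(-17129) = (-2 + 0² + 0³)*(-17129) = (-2 + 0 + 0)*(-17129) = -2*(-17129) = 34258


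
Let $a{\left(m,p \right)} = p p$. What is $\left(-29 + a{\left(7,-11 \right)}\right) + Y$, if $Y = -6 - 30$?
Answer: $56$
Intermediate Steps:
$a{\left(m,p \right)} = p^{2}$
$Y = -36$ ($Y = -6 - 30 = -36$)
$\left(-29 + a{\left(7,-11 \right)}\right) + Y = \left(-29 + \left(-11\right)^{2}\right) - 36 = \left(-29 + 121\right) - 36 = 92 - 36 = 56$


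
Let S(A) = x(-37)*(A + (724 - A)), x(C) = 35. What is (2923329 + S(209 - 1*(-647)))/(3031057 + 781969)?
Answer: 2948669/3813026 ≈ 0.77331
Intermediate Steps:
S(A) = 25340 (S(A) = 35*(A + (724 - A)) = 35*724 = 25340)
(2923329 + S(209 - 1*(-647)))/(3031057 + 781969) = (2923329 + 25340)/(3031057 + 781969) = 2948669/3813026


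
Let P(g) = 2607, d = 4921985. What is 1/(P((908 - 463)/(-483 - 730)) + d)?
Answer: 1/4924592 ≈ 2.0306e-7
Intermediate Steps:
1/(P((908 - 463)/(-483 - 730)) + d) = 1/(2607 + 4921985) = 1/4924592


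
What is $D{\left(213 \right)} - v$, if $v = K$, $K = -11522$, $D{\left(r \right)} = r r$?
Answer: $56891$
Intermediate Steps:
$D{\left(r \right)} = r^{2}$
$v = -11522$
$D{\left(213 \right)} - v = 213^{2} - -11522 = 45369 + 11522 = 56891$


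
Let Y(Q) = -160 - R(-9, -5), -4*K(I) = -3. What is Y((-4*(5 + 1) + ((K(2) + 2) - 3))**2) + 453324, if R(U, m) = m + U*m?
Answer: 453124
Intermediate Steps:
K(I) = 3/4 (K(I) = -1/4*(-3) = 3/4)
Y(Q) = -200 (Y(Q) = -160 - (-5)*(1 - 9) = -160 - (-5)*(-8) = -160 - 1*40 = -160 - 40 = -200)
Y((-4*(5 + 1) + ((K(2) + 2) - 3))**2) + 453324 = -200 + 453324 = 453124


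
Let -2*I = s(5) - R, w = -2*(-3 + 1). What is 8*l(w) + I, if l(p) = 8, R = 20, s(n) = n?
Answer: 143/2 ≈ 71.500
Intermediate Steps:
w = 4 (w = -2*(-2) = 4)
I = 15/2 (I = -(5 - 1*20)/2 = -(5 - 20)/2 = -½*(-15) = 15/2 ≈ 7.5000)
8*l(w) + I = 8*8 + 15/2 = 64 + 15/2 = 143/2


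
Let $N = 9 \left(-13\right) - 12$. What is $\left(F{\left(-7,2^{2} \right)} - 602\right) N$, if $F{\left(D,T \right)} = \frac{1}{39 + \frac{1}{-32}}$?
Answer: $\frac{2251986}{29} \approx 77655.0$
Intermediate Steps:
$N = -129$ ($N = -117 - 12 = -129$)
$F{\left(D,T \right)} = \frac{32}{1247}$ ($F{\left(D,T \right)} = \frac{1}{39 - \frac{1}{32}} = \frac{1}{\frac{1247}{32}} = \frac{32}{1247}$)
$\left(F{\left(-7,2^{2} \right)} - 602\right) N = \left(\frac{32}{1247} - 602\right) \left(-129\right) = \left(- \frac{750662}{1247}\right) \left(-129\right) = \frac{2251986}{29}$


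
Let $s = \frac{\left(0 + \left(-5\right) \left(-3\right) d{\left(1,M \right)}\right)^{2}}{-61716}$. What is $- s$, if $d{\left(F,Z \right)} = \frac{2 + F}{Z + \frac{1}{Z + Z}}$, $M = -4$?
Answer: $\frac{1200}{622303} \approx 0.0019283$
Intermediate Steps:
$d{\left(F,Z \right)} = \frac{2 + F}{Z + \frac{1}{2 Z}}$
$s = - \frac{1200}{622303}$ ($s = \frac{\left(0 + \left(-5\right) \left(-3\right) 2 \left(-4\right) \frac{1}{1 + 2 \left(-4\right)^{2}} \left(2 + 1\right)\right)^{2}}{-61716} = \left(0 + 15 \cdot 2 \left(-4\right) \frac{1}{1 + 2 \cdot 16} \cdot 3\right)^{2} \left(- \frac{1}{61716}\right) = \left(0 + 15 \cdot 2 \left(-4\right) \frac{1}{1 + 32} \cdot 3\right)^{2} \left(- \frac{1}{61716}\right) = \left(0 + 15 \cdot 2 \left(-4\right) \frac{1}{33} \cdot 3\right)^{2} \left(- \frac{1}{61716}\right) = \left(0 + 15 \left(- \frac{8}{11}\right)\right)^{2} \left(- \frac{1}{61716}\right) = \left(0 - \frac{120}{11}\right)^{2} \left(- \frac{1}{61716}\right) = \left(- \frac{120}{11}\right)^{2} \left(- \frac{1}{61716}\right) = \frac{14400}{121} \left(- \frac{1}{61716}\right) = - \frac{1200}{622303} \approx -0.0019283$)
$- s = \left(-1\right) \left(- \frac{1200}{622303}\right) = \frac{1200}{622303}$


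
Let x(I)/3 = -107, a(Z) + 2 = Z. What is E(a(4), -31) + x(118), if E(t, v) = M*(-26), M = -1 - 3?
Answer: -217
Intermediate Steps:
M = -4
a(Z) = -2 + Z
x(I) = -321 (x(I) = 3*(-107) = -321)
E(t, v) = 104 (E(t, v) = -4*(-26) = 104)
E(a(4), -31) + x(118) = 104 - 321 = -217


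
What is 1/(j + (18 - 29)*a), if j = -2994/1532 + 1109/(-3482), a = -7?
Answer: 666803/49828319 ≈ 0.013382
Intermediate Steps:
j = -1515512/666803 (j = -2994*1/1532 + 1109*(-1/3482) = -1497/766 - 1109/3482 = -1515512/666803 ≈ -2.2728)
1/(j + (18 - 29)*a) = 1/(-1515512/666803 + (18 - 29)*(-7)) = 1/(-1515512/666803 - 11*(-7)) = 1/(-1515512/666803 + 77) = 1/(49828319/666803) = 666803/49828319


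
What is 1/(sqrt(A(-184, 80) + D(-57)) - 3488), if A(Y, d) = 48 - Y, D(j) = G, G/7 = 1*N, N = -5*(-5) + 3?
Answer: -872/3041429 - sqrt(107)/6082858 ≈ -0.00028841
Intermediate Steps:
N = 28 (N = 25 + 3 = 28)
G = 196 (G = 7*(1*28) = 7*28 = 196)
D(j) = 196
1/(sqrt(A(-184, 80) + D(-57)) - 3488) = 1/(sqrt((48 - 1*(-184)) + 196) - 3488) = 1/(sqrt((48 + 184) + 196) - 3488) = 1/(sqrt(232 + 196) - 3488) = 1/(sqrt(428) - 3488) = 1/(2*sqrt(107) - 3488) = 1/(-3488 + 2*sqrt(107))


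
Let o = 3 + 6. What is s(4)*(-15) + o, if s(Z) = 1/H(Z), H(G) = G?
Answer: 21/4 ≈ 5.2500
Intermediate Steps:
s(Z) = 1/Z
o = 9
s(4)*(-15) + o = -15/4 + 9 = 21/4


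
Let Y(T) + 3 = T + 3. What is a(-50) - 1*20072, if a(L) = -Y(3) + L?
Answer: -20125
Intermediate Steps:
Y(T) = T (Y(T) = -3 + (T + 3) = -3 + (3 + T) = T)
a(L) = -3 + L (a(L) = -1*3 + L = -3 + L)
a(-50) - 1*20072 = (-3 - 50) - 1*20072 = -53 - 20072 = -20125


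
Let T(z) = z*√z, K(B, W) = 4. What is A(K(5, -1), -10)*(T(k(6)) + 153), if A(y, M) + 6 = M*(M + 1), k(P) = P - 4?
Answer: 12852 + 168*√2 ≈ 13090.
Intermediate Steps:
k(P) = -4 + P
A(y, M) = -6 + M*(1 + M) (A(y, M) = -6 + M*(M + 1) = -6 + M*(1 + M))
T(z) = z^(3/2)
A(K(5, -1), -10)*(T(k(6)) + 153) = (-6 - 10 + (-10)²)*((-4 + 6)^(3/2) + 153) = (-6 - 10 + 100)*(2^(3/2) + 153) = 84*(2*√2 + 153) = 84*(153 + 2*√2) = 12852 + 168*√2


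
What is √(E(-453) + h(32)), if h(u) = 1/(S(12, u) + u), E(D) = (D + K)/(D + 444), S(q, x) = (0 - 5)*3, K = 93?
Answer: √11577/17 ≈ 6.3292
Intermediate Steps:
S(q, x) = -15 (S(q, x) = -5*3 = -15)
E(D) = (93 + D)/(444 + D) (E(D) = (D + 93)/(D + 444) = (93 + D)/(444 + D))
h(u) = 1/(-15 + u)
√(E(-453) + h(32)) = √((93 - 453)/(444 - 453) + 1/(-15 + 32)) = √(-360/(-9) + 1/17) = √(-⅑*(-360) + 1/17) = √(40 + 1/17) = √(681/17) = √11577/17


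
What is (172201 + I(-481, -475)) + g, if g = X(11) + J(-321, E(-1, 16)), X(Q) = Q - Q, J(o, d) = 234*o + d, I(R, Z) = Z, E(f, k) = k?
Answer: 96628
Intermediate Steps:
J(o, d) = d + 234*o
X(Q) = 0
g = -75098 (g = 0 + (16 + 234*(-321)) = 0 + (16 - 75114) = 0 - 75098 = -75098)
(172201 + I(-481, -475)) + g = (172201 - 475) - 75098 = 171726 - 75098 = 96628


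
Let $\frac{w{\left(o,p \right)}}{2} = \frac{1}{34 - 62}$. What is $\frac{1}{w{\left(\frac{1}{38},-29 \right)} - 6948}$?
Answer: $- \frac{14}{97273} \approx -0.00014392$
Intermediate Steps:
$w{\left(o,p \right)} = - \frac{1}{14}$ ($w{\left(o,p \right)} = \frac{2}{34 - 62} = \frac{2}{-28} = 2 \left(- \frac{1}{28}\right) = - \frac{1}{14}$)
$\frac{1}{w{\left(\frac{1}{38},-29 \right)} - 6948} = \frac{1}{- \frac{1}{14} - 6948} = \frac{1}{- \frac{97273}{14}} = - \frac{14}{97273}$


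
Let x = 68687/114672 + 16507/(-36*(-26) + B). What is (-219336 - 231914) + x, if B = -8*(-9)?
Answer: -543309831175/1204056 ≈ -4.5123e+5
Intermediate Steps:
B = 72
x = 20438825/1204056 (x = 68687/114672 + 16507/(-36*(-26) + 72) = 68687*(1/114672) + 16507/(936 + 72) = 68687/114672 + 16507/1008 = 20438825/1204056 ≈ 16.975)
(-219336 - 231914) + x = (-219336 - 231914) + 20438825/1204056 = -451250 + 20438825/1204056 = -543309831175/1204056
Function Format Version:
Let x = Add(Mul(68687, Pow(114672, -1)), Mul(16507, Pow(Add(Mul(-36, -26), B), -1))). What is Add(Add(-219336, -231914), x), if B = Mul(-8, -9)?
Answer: Rational(-543309831175, 1204056) ≈ -4.5123e+5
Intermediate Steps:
B = 72
x = Rational(20438825, 1204056) (x = Add(Mul(68687, Pow(114672, -1)), Mul(16507, Pow(Add(Mul(-36, -26), 72), -1))) = Add(Mul(68687, Rational(1, 114672)), Mul(16507, Pow(Add(936, 72), -1))) = Add(Rational(68687, 114672), Mul(16507, Pow(1008, -1))) = Add(Rational(68687, 114672), Mul(16507, Rational(1, 1008))) = Add(Rational(68687, 114672), Rational(16507, 1008)) = Rational(20438825, 1204056) ≈ 16.975)
Add(Add(-219336, -231914), x) = Add(Add(-219336, -231914), Rational(20438825, 1204056)) = Add(-451250, Rational(20438825, 1204056)) = Rational(-543309831175, 1204056)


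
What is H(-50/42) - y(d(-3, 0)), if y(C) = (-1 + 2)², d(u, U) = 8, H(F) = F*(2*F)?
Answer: 809/441 ≈ 1.8345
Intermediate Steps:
H(F) = 2*F²
y(C) = 1 (y(C) = 1² = 1)
H(-50/42) - y(d(-3, 0)) = 2*(-50/42)² - 1*1 = 2*(-50*1/42)² - 1 = 2*(-25/21)² - 1 = 2*(625/441) - 1 = 1250/441 - 1 = 809/441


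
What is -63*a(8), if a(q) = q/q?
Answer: -63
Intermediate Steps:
a(q) = 1
-63*a(8) = -63*1 = -63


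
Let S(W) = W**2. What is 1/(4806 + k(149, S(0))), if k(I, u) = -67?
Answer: 1/4739 ≈ 0.00021101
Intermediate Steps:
1/(4806 + k(149, S(0))) = 1/(4806 - 67) = 1/4739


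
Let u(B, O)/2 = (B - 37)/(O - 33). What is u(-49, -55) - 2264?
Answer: -49765/22 ≈ -2262.0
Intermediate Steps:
u(B, O) = 2*(-37 + B)/(-33 + O) (u(B, O) = 2*((B - 37)/(O - 33)) = 2*((-37 + B)/(-33 + O)) = 2*(-37 + B)/(-33 + O))
u(-49, -55) - 2264 = 2*(-37 - 49)/(-33 - 55) - 2264 = 2*(-86)/(-88) - 2264 = 2*(-1/88)*(-86) - 2264 = 43/22 - 2264 = -49765/22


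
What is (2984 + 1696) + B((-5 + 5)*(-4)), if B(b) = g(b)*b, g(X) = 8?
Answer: 4680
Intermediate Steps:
B(b) = 8*b
(2984 + 1696) + B((-5 + 5)*(-4)) = (2984 + 1696) + 8*((-5 + 5)*(-4)) = 4680 + 8*(0*(-4)) = 4680 + 8*0 = 4680 + 0 = 4680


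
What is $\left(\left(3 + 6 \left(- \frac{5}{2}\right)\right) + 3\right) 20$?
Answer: $-180$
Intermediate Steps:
$\left(\left(3 + 6 \left(- \frac{5}{2}\right)\right) + 3\right) 20 = \left(\left(3 - 15\right) + 3\right) 20 = \left(-12 + 3\right) 20 = \left(-9\right) 20 = -180$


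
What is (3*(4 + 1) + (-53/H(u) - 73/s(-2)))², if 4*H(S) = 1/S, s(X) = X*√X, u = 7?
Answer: 17258359/8 + 107237*I*√2/2 ≈ 2.1573e+6 + 75828.0*I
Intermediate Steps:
s(X) = X^(3/2)
H(S) = 1/(4*S) (H(S) = (1/S)/4 = 1/(4*S))
(3*(4 + 1) + (-53/H(u) - 73/s(-2)))² = (3*(4 + 1) + (-53/((¼)/7) - 73*I*√2/4))² = (3*5 + (-53/((¼)*(⅐)) - 73*I*√2/4))² = (15 + (-53/1/28 - 73*I*√2/4))² = (15 + (-53*28 - 73*I*√2/4))² = (15 + (-1484 - 73*I*√2/4))² = (-1469 - 73*I*√2/4)²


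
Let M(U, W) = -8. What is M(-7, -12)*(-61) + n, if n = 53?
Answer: 541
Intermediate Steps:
M(-7, -12)*(-61) + n = -8*(-61) + 53 = 488 + 53 = 541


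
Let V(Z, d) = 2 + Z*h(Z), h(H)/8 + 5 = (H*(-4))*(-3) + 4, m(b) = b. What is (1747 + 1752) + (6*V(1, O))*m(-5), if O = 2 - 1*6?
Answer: 799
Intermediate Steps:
O = -4 (O = 2 - 6 = -4)
h(H) = -8 + 96*H (h(H) = -40 + 8*((H*(-4))*(-3) + 4) = -40 + 8*(-4*H*(-3) + 4) = -40 + 8*(12*H + 4) = -40 + 8*(4 + 12*H) = -40 + (32 + 96*H) = -8 + 96*H)
V(Z, d) = 2 + Z*(-8 + 96*Z)
(1747 + 1752) + (6*V(1, O))*m(-5) = (1747 + 1752) + (6*(2 - 8*1 + 96*1**2))*(-5) = 3499 + (6*(2 - 8 + 96*1))*(-5) = 3499 + (6*(2 - 8 + 96))*(-5) = 3499 + (6*90)*(-5) = 3499 + 540*(-5) = 3499 - 2700 = 799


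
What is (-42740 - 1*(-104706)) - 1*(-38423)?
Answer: 100389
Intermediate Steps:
(-42740 - 1*(-104706)) - 1*(-38423) = (-42740 + 104706) + 38423 = 61966 + 38423 = 100389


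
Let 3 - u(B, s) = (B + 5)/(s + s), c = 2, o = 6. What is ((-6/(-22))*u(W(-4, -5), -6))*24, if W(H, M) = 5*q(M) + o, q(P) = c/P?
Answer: 270/11 ≈ 24.545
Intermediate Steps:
q(P) = 2/P
W(H, M) = 6 + 10/M (W(H, M) = 5*(2/M) + 6 = 10/M + 6 = 6 + 10/M)
u(B, s) = 3 - (5 + B)/(2*s) (u(B, s) = 3 - (B + 5)/(s + s) = 3 - (5 + B)/(2*s))
((-6/(-22))*u(W(-4, -5), -6))*24 = ((-6/(-22))*((½)*(-5 - (6 + 10/(-5)) + 6*(-6))/(-6)))*24 = ((-6*(-1/22))*((½)*(-⅙)*(-5 - (6 + 10*(-⅕)) - 36)))*24 = (3*((½)*(-⅙)*(-5 - (6 - 2) - 36))/11)*24 = (3*((½)*(-⅙)*(-5 - 1*4 - 36))/11)*24 = (3*((½)*(-⅙)*(-5 - 4 - 36))/11)*24 = (3*((½)*(-⅙)*(-45))/11)*24 = ((3/11)*(15/4))*24 = (45/44)*24 = 270/11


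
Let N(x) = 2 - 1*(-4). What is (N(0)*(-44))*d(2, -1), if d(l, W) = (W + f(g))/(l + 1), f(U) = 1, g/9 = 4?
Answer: 0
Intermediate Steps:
g = 36 (g = 9*4 = 36)
d(l, W) = (1 + W)/(1 + l) (d(l, W) = (W + 1)/(l + 1) = (1 + W)/(1 + l))
N(x) = 6 (N(x) = 2 + 4 = 6)
(N(0)*(-44))*d(2, -1) = (6*(-44))*((1 - 1)/(1 + 2)) = -264*0/3 = -88*0 = -264*0 = 0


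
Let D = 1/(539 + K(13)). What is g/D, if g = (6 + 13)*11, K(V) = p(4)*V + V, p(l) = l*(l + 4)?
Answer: 202312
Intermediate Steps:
p(l) = l*(4 + l)
K(V) = 33*V (K(V) = (4*(4 + 4))*V + V = (4*8)*V + V = 32*V + V = 33*V)
g = 209 (g = 19*11 = 209)
D = 1/968 (D = 1/(539 + 33*13) = 1/(539 + 429) = 1/968 ≈ 0.0010331)
g/D = 209/(1/968) = 209*968 = 202312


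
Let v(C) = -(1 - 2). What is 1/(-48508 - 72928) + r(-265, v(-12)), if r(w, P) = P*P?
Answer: 121435/121436 ≈ 0.99999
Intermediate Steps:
v(C) = 1 (v(C) = -1*(-1) = 1)
r(w, P) = P**2
1/(-48508 - 72928) + r(-265, v(-12)) = 1/(-48508 - 72928) + 1**2 = 1/(-121436) + 1 = -1/121436 + 1 = 121435/121436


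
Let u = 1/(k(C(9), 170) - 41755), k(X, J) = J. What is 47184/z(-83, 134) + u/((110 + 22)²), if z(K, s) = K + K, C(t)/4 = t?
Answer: -17094221527763/60139894320 ≈ -284.24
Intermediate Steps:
C(t) = 4*t
z(K, s) = 2*K
u = -1/41585 (u = 1/(170 - 41755) = 1/(-41585) = -1/41585 ≈ -2.4047e-5)
47184/z(-83, 134) + u/((110 + 22)²) = 47184/((2*(-83))) - 1/(41585*(110 + 22)²) = 47184/(-166) - 1/(41585*(132²)) = 47184*(-1/166) - 1/41585/17424 = -23592/83 - 1/41585*1/17424 = -23592/83 - 1/724577040 = -17094221527763/60139894320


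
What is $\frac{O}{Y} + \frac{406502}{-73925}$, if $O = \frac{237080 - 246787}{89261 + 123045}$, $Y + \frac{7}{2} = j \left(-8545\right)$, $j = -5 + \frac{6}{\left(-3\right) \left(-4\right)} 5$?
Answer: $- \frac{1843342513528683}{335223546906950} \approx -5.4988$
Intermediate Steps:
$j = - \frac{5}{2}$ ($j = -5 + \frac{6}{12} \cdot 5 = -5 + 6 \cdot \frac{1}{12} \cdot 5 = -5 + \frac{1}{2} \cdot 5 = -5 + \frac{5}{2} = - \frac{5}{2} \approx -2.5$)
$Y = 21359$ ($Y = - \frac{7}{2} - - \frac{42725}{2} = - \frac{7}{2} + \frac{42725}{2} = 21359$)
$O = - \frac{9707}{212306} \approx -0.045722$
$\frac{O}{Y} + \frac{406502}{-73925} = - \frac{9707}{212306 \cdot 21359} + \frac{406502}{-73925} = \left(- \frac{9707}{212306}\right) \frac{1}{21359} + 406502 \left(- \frac{1}{73925}\right) = - \frac{9707}{4534643854} - \frac{406502}{73925} = - \frac{1843342513528683}{335223546906950}$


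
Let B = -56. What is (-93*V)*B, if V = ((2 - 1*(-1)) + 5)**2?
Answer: 333312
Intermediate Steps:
V = 64 (V = ((2 + 1) + 5)**2 = (3 + 5)**2 = 8**2 = 64)
(-93*V)*B = -93*64*(-56) = -5952*(-56) = 333312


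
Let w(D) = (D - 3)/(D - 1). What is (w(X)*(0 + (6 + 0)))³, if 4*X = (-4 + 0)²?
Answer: 8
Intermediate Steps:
X = 4 (X = (-4 + 0)²/4 = (¼)*(-4)² = (¼)*16 = 4)
w(D) = (-3 + D)/(-1 + D)
(w(X)*(0 + (6 + 0)))³ = (((-3 + 4)/(-1 + 4))*(0 + (6 + 0)))³ = ((1/3)*(0 + 6))³ = (((⅓)*1)*6)³ = ((⅓)*6)³ = 2³ = 8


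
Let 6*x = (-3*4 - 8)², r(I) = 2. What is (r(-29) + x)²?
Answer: 42436/9 ≈ 4715.1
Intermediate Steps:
x = 200/3 (x = (-3*4 - 8)²/6 = (-12 - 8)²/6 = (⅙)*(-20)² = (⅙)*400 = 200/3 ≈ 66.667)
(r(-29) + x)² = (2 + 200/3)² = (206/3)² = 42436/9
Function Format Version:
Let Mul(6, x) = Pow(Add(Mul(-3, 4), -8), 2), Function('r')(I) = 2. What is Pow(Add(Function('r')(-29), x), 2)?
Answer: Rational(42436, 9) ≈ 4715.1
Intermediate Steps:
x = Rational(200, 3) (x = Mul(Rational(1, 6), Pow(Add(Mul(-3, 4), -8), 2)) = Mul(Rational(1, 6), Pow(Add(-12, -8), 2)) = Mul(Rational(1, 6), Pow(-20, 2)) = Mul(Rational(1, 6), 400) = Rational(200, 3) ≈ 66.667)
Pow(Add(Function('r')(-29), x), 2) = Pow(Add(2, Rational(200, 3)), 2) = Pow(Rational(206, 3), 2) = Rational(42436, 9)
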